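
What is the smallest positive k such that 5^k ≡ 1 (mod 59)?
Powers of 5 mod 59: 5^1≡5, 5^2≡25, 5^3≡7, 5^4≡35, 5^5≡57, 5^6≡49, 5^7≡9, 5^8≡45, 5^9≡48, 5^10≡4, 5^11≡20, 5^12≡41, 5^13≡28, 5^14≡22, 5^15≡51, 5^16≡19, 5^17≡36, 5^18≡3, 5^19≡15, 5^20≡16, 5^21≡21, 5^22≡46, 5^23≡53, 5^24≡29, 5^25≡27, 5^26≡17, 5^27≡26, 5^28≡12, 5^29≡1. So the order of 5 is 29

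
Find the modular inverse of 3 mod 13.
Since 13 is prime, by Fermat 3^(-1) ≡ 3^{11} ≡ 9 (mod 13). Verify: 3 × 9 = 27 ≡ 1 (mod 13)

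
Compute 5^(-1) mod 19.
Since 19 is prime, by Fermat 5^(-1) ≡ 5^{17} ≡ 4 mod 19. Verify: 5 × 4 = 20 ≡ 1 mod 19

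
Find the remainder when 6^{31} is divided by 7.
By Fermat: 6^{6} ≡ 1 mod 7. 31 = 5×6 + 1. So 6^{31} ≡ 6^{1} ≡ 6 mod 7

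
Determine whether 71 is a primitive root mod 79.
71^{26} ≡ 1 mod 79 and 26 < 78, so ord_79(71) = 26 ≠ 78 and 71 is not a primitive root.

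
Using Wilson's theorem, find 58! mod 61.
(60)! = (58)! × (59) × (60) ≡ -1 mod 61. So (58)! ≡ -1 × [(60)(59)]^(-1) ≡ 30 mod 61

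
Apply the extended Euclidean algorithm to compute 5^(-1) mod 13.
Extended GCD: 5(-5) + 13(2) = 1. So 5^(-1) ≡ -5 ≡ 8 mod 13. Verify: 5 × 8 = 40 ≡ 1 mod 13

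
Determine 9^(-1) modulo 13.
Since 13 is prime, by Fermat 9^(-1) ≡ 9^{11} ≡ 3 (mod 13). Verify: 9 × 3 = 27 ≡ 1 (mod 13)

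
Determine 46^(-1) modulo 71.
Since 71 is prime, by Fermat 46^(-1) ≡ 46^{69} ≡ 17 mod 71. Verify: 46 × 17 = 782 ≡ 1 mod 71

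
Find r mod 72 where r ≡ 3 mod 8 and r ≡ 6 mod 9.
M = 8 × 9 = 72. M₁ = 9, y₁ ≡ 1 mod 8. M₂ = 8, y₂ ≡ 8 mod 9. r = 3×9×1 + 6×8×8 ≡ 51 mod 72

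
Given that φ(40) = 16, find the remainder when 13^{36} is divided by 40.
By Euler: 13^{16} ≡ 1 mod 40 since gcd(13, 40) = 1. 36 = 2×16 + 4. So 13^{36} ≡ 13^{4} ≡ 1 mod 40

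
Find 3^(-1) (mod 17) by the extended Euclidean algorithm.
Extended GCD: 3(6) + 17(-1) = 1. So 3^(-1) ≡ 6 (mod 17). Verify: 3 × 6 = 18 ≡ 1 (mod 17)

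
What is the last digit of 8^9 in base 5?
Using Fermat: 8^{4} ≡ 1 mod 5. 9 ≡ 1 mod 4. So 8^{9} ≡ 8^{1} ≡ 3 mod 5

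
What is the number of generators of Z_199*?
Number of primitive roots mod 199 = φ(p-1) = φ(198) = 60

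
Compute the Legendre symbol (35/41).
(35/41) = 35^{20} mod 41 = -1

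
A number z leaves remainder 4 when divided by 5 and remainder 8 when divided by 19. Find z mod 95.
M = 5 × 19 = 95. M₁ = 19, y₁ ≡ 4 mod 5. M₂ = 5, y₂ ≡ 4 mod 19. z = 4×19×4 + 8×5×4 ≡ 84 mod 95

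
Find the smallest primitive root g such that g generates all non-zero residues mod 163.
g = 2. Powers: [2, 4, 8, 16, 32, 64, 128, 93, 23, ...] generates all 162 non-zero residues.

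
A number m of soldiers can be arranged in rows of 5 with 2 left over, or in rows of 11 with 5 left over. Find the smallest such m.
M = 5 × 11 = 55. M₁ = 11, y₁ ≡ 1 (mod 5). M₂ = 5, y₂ ≡ 9 (mod 11). m = 2×11×1 + 5×5×9 ≡ 27 (mod 55)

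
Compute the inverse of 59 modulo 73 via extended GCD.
Extended GCD: 59(26) + 73(-21) = 1. So 59^(-1) ≡ 26 (mod 73). Verify: 59 × 26 = 1534 ≡ 1 (mod 73)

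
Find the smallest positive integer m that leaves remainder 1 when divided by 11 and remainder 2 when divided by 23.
M = 11 × 23 = 253. M₁ = 23, y₁ ≡ 1 mod 11. M₂ = 11, y₂ ≡ 21 mod 23. m = 1×23×1 + 2×11×21 ≡ 232 mod 253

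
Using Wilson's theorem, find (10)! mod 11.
By Wilson's theorem, (10)! ≡ -1 ≡ 10 (mod 11)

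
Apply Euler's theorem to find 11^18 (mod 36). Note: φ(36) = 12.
By Euler: 11^{12} ≡ 1 (mod 36) since gcd(11, 36) = 1. 18 = 1×12 + 6. So 11^{18} ≡ 11^{6} ≡ 1 (mod 36)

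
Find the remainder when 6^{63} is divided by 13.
By Fermat: 6^{12} ≡ 1 (mod 13). 63 = 5×12 + 3. So 6^{63} ≡ 6^{3} ≡ 8 (mod 13)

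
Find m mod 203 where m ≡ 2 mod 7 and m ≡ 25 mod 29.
M = 7 × 29 = 203. M₁ = 29, y₁ ≡ 1 mod 7. M₂ = 7, y₂ ≡ 25 mod 29. m = 2×29×1 + 25×7×25 ≡ 170 mod 203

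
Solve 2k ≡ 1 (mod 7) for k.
Since 7 is prime, by Fermat 2^(-1) ≡ 2^{5} ≡ 4 (mod 7). Verify: 2 × 4 = 8 ≡ 1 (mod 7)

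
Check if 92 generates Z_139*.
ord_139(92) divides 138. For each prime q|138: 92^{69}≡138, 92^{46}≡42, 92^{6}≡100, none ≡ 1. So 92 has order 138 and is a primitive root mod 139.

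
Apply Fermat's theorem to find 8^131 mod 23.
By Fermat: 8^{22} ≡ 1 mod 23. 131 = 5×22 + 21. So 8^{131} ≡ 8^{21} ≡ 3 mod 23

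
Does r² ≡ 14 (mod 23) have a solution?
By Euler's criterion: 14^{11} ≡ 22 (mod 23). Since this equals -1 (≡ 22), 14 is not a QR.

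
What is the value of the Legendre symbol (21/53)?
(21/53) = 21^{26} mod 53 = -1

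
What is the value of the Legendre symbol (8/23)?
(8/23) = 8^{11} mod 23 = 1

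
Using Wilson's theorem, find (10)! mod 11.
By Wilson's theorem, (10)! ≡ -1 ≡ 10 mod 11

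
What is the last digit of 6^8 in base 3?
By repeated squaring (mod 3): 6^{1}≡0, 6^{2}≡0, 6^{4}≡0, 6^{8}≡0. So 6^{8} ≡ 0 (mod 3)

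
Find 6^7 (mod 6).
By repeated squaring (mod 6): 6^{1}≡0, 6^{2}≡0, 6^{4}≡0. Then 6^{7} = 6^{4+2+1} ≡ 0 × 0 × 0 ≡ 0 (mod 6)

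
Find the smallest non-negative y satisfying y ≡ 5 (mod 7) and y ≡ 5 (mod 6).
M = 7 × 6 = 42. M₁ = 6, y₁ ≡ 6 (mod 7). M₂ = 7, y₂ ≡ 1 (mod 6). y = 5×6×6 + 5×7×1 ≡ 5 (mod 42)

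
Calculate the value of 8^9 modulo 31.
By repeated squaring (mod 31): 8^{1}≡8, 8^{2}≡2, 8^{4}≡4, 8^{8}≡16. Then 8^{9} = 8^{8+1} ≡ 16 × 8 ≡ 4 (mod 31)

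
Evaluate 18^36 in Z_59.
By repeated squaring (mod 59): 18^{1}≡18, 18^{2}≡29, 18^{4}≡15, 18^{8}≡48, 18^{16}≡3, 18^{32}≡9. Then 18^{36} = 18^{32+4} ≡ 9 × 15 ≡ 17 (mod 59)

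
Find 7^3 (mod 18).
7^{3} = 343 ≡ 1 (mod 18)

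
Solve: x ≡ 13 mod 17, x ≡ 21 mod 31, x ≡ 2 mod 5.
M = 17 × 31 × 5 = 2635. M₁ = 155, y₁ ≡ 9 mod 17. M₂ = 85, y₂ ≡ 27 mod 31. M₃ = 527, y₃ ≡ 3 mod 5. x = 13×155×9 + 21×85×27 + 2×527×3 ≡ 982 mod 2635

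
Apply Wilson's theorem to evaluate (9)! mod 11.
(10)! = (9)! × (10) ≡ -1 mod 11. So (9)! ≡ -1 × (10)^(-1) ≡ (-1)×(-1) = 1 mod 11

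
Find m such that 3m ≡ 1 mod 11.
Since 11 is prime, by Fermat 3^(-1) ≡ 3^{9} ≡ 4 mod 11. Verify: 3 × 4 = 12 ≡ 1 mod 11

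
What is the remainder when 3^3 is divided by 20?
3^{3} = 27 ≡ 7 (mod 20)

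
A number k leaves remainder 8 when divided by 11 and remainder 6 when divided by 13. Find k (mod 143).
M = 11 × 13 = 143. M₁ = 13, y₁ ≡ 6 (mod 11). M₂ = 11, y₂ ≡ 6 (mod 13). k = 8×13×6 + 6×11×6 ≡ 19 (mod 143)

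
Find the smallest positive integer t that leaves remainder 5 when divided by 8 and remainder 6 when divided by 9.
M = 8 × 9 = 72. M₁ = 9, y₁ ≡ 1 mod 8. M₂ = 8, y₂ ≡ 8 mod 9. t = 5×9×1 + 6×8×8 ≡ 69 mod 72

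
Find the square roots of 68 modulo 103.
The square roots of 68 mod 103 are 58 and 45. Verify: 58² = 3364 ≡ 68 (mod 103)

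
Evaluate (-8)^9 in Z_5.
Using Fermat: (-8)^{4} ≡ 1 (mod 5). 9 ≡ 1 (mod 4). So (-8)^{9} ≡ (-8)^{1} ≡ 2 (mod 5)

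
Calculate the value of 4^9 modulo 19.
By repeated squaring mod 19: 4^{1}≡4, 4^{2}≡16, 4^{4}≡9, 4^{8}≡5. Then 4^{9} = 4^{8+1} ≡ 5 × 4 ≡ 1 mod 19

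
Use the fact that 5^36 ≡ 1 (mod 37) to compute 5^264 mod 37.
By Fermat: 5^{36} ≡ 1 (mod 37). 264 ≡ 12 (mod 36). So 5^{264} ≡ 5^{12} ≡ 10 (mod 37)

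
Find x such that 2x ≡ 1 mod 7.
Since 7 is prime, by Fermat 2^(-1) ≡ 2^{5} ≡ 4 mod 7. Verify: 2 × 4 = 8 ≡ 1 mod 7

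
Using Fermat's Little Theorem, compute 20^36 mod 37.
By Fermat's Little Theorem, 20^{36} ≡ 1 mod 37 since 37 is prime and gcd(20, 37) = 1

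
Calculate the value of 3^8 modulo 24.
By repeated squaring (mod 24): 3^{1}≡3, 3^{2}≡9, 3^{4}≡9, 3^{8}≡9. So 3^{8} ≡ 9 (mod 24)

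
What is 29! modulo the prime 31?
(30)! = (29)! × (30) ≡ -1 (mod 31). So (29)! ≡ -1 × (30)^(-1) ≡ (-1)×(-1) = 1 (mod 31)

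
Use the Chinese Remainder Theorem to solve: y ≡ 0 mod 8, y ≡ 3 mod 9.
M = 8 × 9 = 72. M₁ = 9, y₁ ≡ 1 mod 8. M₂ = 8, y₂ ≡ 8 mod 9. y = 0×9×1 + 3×8×8 ≡ 48 mod 72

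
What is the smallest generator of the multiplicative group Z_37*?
g = 2. Powers: [2, 4, 8, 16, 32, 27, ...] generates all 36 non-zero residues.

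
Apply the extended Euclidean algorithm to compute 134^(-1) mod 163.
Extended GCD: 134(-45) + 163(37) = 1. So 134^(-1) ≡ -45 ≡ 118 mod 163. Verify: 134 × 118 = 15812 ≡ 1 mod 163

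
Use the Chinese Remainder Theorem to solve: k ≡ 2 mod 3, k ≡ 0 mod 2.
M = 3 × 2 = 6. M₁ = 2, y₁ ≡ 2 mod 3. M₂ = 3, y₂ ≡ 1 mod 2. k = 2×2×2 + 0×3×1 ≡ 2 mod 6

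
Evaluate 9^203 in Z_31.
Using Fermat: 9^{30} ≡ 1 mod 31. 203 ≡ 23 mod 30. So 9^{203} ≡ 9^{23} ≡ 28 mod 31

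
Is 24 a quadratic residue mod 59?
By Euler's criterion: 24^{29} ≡ 58 mod 59. Since this equals -1 (≡ 58), 24 is not a QR.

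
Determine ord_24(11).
Powers of 11 mod 24: 11^1≡11, 11^2≡1. Order = 2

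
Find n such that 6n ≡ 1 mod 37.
Since 37 is prime, by Fermat 6^(-1) ≡ 6^{35} ≡ 31 mod 37. Verify: 6 × 31 = 186 ≡ 1 mod 37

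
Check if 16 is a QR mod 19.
By Euler's criterion: 16^{9} ≡ 1 (mod 19). Since this equals 1, 16 is a QR.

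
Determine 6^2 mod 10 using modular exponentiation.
6^{2} = 36 ≡ 6 (mod 10)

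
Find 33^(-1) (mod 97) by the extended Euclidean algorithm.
Extended GCD: 33(-47) + 97(16) = 1. So 33^(-1) ≡ -47 ≡ 50 (mod 97). Verify: 33 × 50 = 1650 ≡ 1 (mod 97)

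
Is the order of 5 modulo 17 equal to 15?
Powers of 5 mod 17: 5^1≡5, 5^2≡8, 5^3≡6, 5^4≡13, 5^5≡14, 5^6≡2, 5^7≡10, 5^8≡16, 5^9≡12, 5^10≡9, 5^11≡11, 5^12≡4, 5^13≡3, 5^14≡15, 5^15≡7, 5^16≡1. 5^15≡7≢1, so ord ≠ 15. No, the actual order is 16.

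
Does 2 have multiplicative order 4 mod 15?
Powers of 2 mod 15: 2^1≡2, 2^2≡4, 2^3≡8, 2^4≡1. First k with 2^k≡1 is k=4. Yes, ord_15(2) = 4.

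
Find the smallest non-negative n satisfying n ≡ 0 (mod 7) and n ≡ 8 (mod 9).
M = 7 × 9 = 63. M₁ = 9, y₁ ≡ 4 (mod 7). M₂ = 7, y₂ ≡ 4 (mod 9). n = 0×9×4 + 8×7×4 ≡ 35 (mod 63)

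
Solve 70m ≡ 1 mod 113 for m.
Since 113 is prime, by Fermat 70^(-1) ≡ 70^{111} ≡ 21 mod 113. Verify: 70 × 21 = 1470 ≡ 1 mod 113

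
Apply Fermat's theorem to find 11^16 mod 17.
By Fermat's Little Theorem, 11^{16} ≡ 1 mod 17 since 17 is prime and gcd(11, 17) = 1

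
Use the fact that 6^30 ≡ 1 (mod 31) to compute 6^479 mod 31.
By Fermat: 6^{30} ≡ 1 (mod 31). 479 ≡ 29 (mod 30). So 6^{479} ≡ 6^{29} ≡ 26 (mod 31)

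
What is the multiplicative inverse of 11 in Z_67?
Since 67 is prime, by Fermat 11^(-1) ≡ 11^{65} ≡ 61 (mod 67). Verify: 11 × 61 = 671 ≡ 1 (mod 67)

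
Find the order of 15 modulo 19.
Powers of 15 mod 19: 15^1≡15, 15^2≡16, 15^3≡12, 15^4≡9, 15^5≡2, 15^6≡11, 15^7≡13, 15^8≡5, 15^9≡18, 15^10≡4, 15^11≡3, 15^12≡7, 15^13≡10, 15^14≡17, 15^15≡8, 15^16≡6, 15^17≡14, 15^18≡1. ord_19(15) = 18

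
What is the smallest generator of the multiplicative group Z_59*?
g = 2. For each prime q|58: 2^{29}≡58, 2^{2}≡4, none ≡ 1, so ord_59(2) = 58 and 2 is a primitive root.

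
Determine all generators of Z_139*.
There are φ(138) = 44 primitive roots mod 139: {2, 3, 12, 15, 17, 18, 19, 21, 22, 26, 32, 40, 50, 53, 56, 58, 61, 68, 70, 72, 73, 85, 88, 90, 92, 93, 98, 101, 102, 104, 108, 109, 110, 111, 114, 115, 119, 123, 126, 128, 130, 132, 134, 135}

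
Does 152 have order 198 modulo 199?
ord_199(152) divides 198. For each prime q|198: 152^{99}≡198, 152^{66}≡106, 152^{18}≡121, none ≡ 1. So 152 has order 198 and is a primitive root mod 199.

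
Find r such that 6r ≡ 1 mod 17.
Since 17 is prime, by Fermat 6^(-1) ≡ 6^{15} ≡ 3 mod 17. Verify: 6 × 3 = 18 ≡ 1 mod 17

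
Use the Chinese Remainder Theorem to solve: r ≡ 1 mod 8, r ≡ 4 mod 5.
M = 8 × 5 = 40. M₁ = 5, y₁ ≡ 5 mod 8. M₂ = 8, y₂ ≡ 2 mod 5. r = 1×5×5 + 4×8×2 ≡ 9 mod 40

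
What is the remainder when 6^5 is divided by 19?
By repeated squaring (mod 19): 6^{1}≡6, 6^{2}≡17, 6^{4}≡4. Then 6^{5} = 6^{4+1} ≡ 4 × 6 ≡ 5 (mod 19)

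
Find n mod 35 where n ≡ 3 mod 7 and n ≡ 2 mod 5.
M = 7 × 5 = 35. M₁ = 5, y₁ ≡ 3 mod 7. M₂ = 7, y₂ ≡ 3 mod 5. n = 3×5×3 + 2×7×3 ≡ 17 mod 35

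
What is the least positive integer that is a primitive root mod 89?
g = 3. For each prime q|88: 3^{44}≡88, 3^{8}≡64, none ≡ 1, so ord_89(3) = 88 and 3 is a primitive root.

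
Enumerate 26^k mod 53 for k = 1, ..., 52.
26^1, 26^2, ..., 26^{52} mod 53: [26, 40, 33, 10, 48, 29, 12, 47, 3, 25, 14, 46, 30, 38, 34, 36, 35, 9, 22, 42, 32, 37, 8, 49, 2, 52, 27, 13, 20, 43, 5, 24, 41, 6, 50, 28, 39, 7, 23, 15, 19, 17, 18, 44, 31, 11, 21, 16, 45, 4, 51, 1]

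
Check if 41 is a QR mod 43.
By Euler's criterion: 41^{21} ≡ 1 mod 43. Since this equals 1, 41 is a QR.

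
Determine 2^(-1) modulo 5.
Since 5 is prime, by Fermat 2^(-1) ≡ 2^{3} ≡ 3 mod 5. Verify: 2 × 3 = 6 ≡ 1 mod 5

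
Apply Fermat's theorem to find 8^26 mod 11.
By Fermat: 8^{10} ≡ 1 mod 11. 26 = 2×10 + 6. So 8^{26} ≡ 8^{6} ≡ 3 mod 11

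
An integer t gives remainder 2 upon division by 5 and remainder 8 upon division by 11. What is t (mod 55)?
M = 5 × 11 = 55. M₁ = 11, y₁ ≡ 1 (mod 5). M₂ = 5, y₂ ≡ 9 (mod 11). t = 2×11×1 + 8×5×9 ≡ 52 (mod 55)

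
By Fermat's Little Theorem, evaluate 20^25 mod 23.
By Fermat: 20^{22} ≡ 1 mod 23. So 20^{25} = 20^{22} · 20^{3} ≡ 20^{3} ≡ 19 mod 23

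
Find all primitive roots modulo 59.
There are φ(58) = 28 primitive roots mod 59: {2, 6, 8, 10, 11, 13, 14, 18, 23, 24, 30, 31, 32, 33, 34, 37, 38, 39, 40, 42, 43, 44, 47, 50, 52, 54, 55, 56}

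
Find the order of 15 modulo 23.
Powers of 15 mod 23: 15^1≡15, 15^2≡18, 15^3≡17, 15^4≡2, 15^5≡7, 15^6≡13, 15^7≡11, 15^8≡4, 15^9≡14, 15^10≡3, 15^11≡22, 15^12≡8, 15^13≡5, 15^14≡6, 15^15≡21, 15^16≡16, 15^17≡10, 15^18≡12, 15^19≡19, 15^20≡9, 15^21≡20, 15^22≡1. ord_23(15) = 22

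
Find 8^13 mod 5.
Using Fermat: 8^{4} ≡ 1 mod 5. 13 ≡ 1 mod 4. So 8^{13} ≡ 8^{1} ≡ 3 mod 5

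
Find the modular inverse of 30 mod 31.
Since 31 is prime, by Fermat 30^(-1) ≡ 30^{29} ≡ 30 (mod 31). Verify: 30 × 30 = 900 ≡ 1 (mod 31)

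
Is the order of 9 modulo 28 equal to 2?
Powers of 9 mod 28: 9^1≡9, 9^2≡25, 9^3≡1. 9^2≡25≢1, so ord ≠ 2. No, the actual order is 3.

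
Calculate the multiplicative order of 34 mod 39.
Powers of 34 mod 39: 34^1≡34, 34^2≡25, 34^3≡31, 34^4≡1. So the order of 34 is 4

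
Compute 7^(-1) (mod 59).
Since 59 is prime, by Fermat 7^(-1) ≡ 7^{57} ≡ 17 (mod 59). Verify: 7 × 17 = 119 ≡ 1 (mod 59)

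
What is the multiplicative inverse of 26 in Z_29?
Since 29 is prime, by Fermat 26^(-1) ≡ 26^{27} ≡ 19 (mod 29). Verify: 26 × 19 = 494 ≡ 1 (mod 29)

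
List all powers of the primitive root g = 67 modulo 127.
67^1, 67^2, ..., 67^{126} mod 127: [67, 44, 27, 31, 45, 94, 75, 72, 125, 120, 39, 73, 65, 37, 66, 104, 110, 4, 14, 49, 108, 124, 53, 122, 46, 34, 119, 99, 29, 38, 6, 21, 10, 35, 59, 16, 56, 69, 51, 115, 85, 107, 57, 9, 95, 15, 116, 25, 24, 84, 40, 13, 109, 64, 97, 22, 77, 79, 86, 47, 101, 36, 126, 60, 83, 100, 96, 82, 33, 52, 55, 2, 7, 88, 54, 62, 90, 61, 23, 17, 123, 113, 78, 19, 3, 74, 5, 81, 93, 8, 28, 98, 89, 121, 106, 117, 92, 68, 111, 71, 58, 76, 12, 42, 20, 70, 118, 32, 112, 11, 102, 103, 43, 87, 114, 18, 63, 30, 105, 50, 48, 41, 80, 26, 91, 1]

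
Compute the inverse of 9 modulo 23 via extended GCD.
Extended GCD: 9(-5) + 23(2) = 1. So 9^(-1) ≡ -5 ≡ 18 (mod 23). Verify: 9 × 18 = 162 ≡ 1 (mod 23)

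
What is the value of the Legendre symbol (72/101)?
(72/101) = 72^{50} mod 101 = -1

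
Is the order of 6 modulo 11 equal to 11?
Powers of 6 mod 11: 6^1≡6, 6^2≡3, 6^3≡7, 6^4≡9, 6^5≡10, 6^6≡5, 6^7≡8, 6^8≡4, 6^9≡2, 6^10≡1. Already 6^10≡1, so the order is 10 < 11. No, the actual order is 10.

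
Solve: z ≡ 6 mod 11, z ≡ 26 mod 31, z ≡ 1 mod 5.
M = 11 × 31 × 5 = 1705. M₁ = 155, y₁ ≡ 1 mod 11. M₂ = 55, y₂ ≡ 22 mod 31. M₃ = 341, y₃ ≡ 1 mod 5. z = 6×155×1 + 26×55×22 + 1×341×1 ≡ 336 mod 1705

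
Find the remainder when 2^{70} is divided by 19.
By Fermat: 2^{18} ≡ 1 mod 19. 70 = 3×18 + 16. So 2^{70} ≡ 2^{16} ≡ 5 mod 19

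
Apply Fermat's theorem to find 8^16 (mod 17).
By Fermat's Little Theorem, 8^{16} ≡ 1 (mod 17) since 17 is prime and gcd(8, 17) = 1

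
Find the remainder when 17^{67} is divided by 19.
By Fermat: 17^{18} ≡ 1 (mod 19). 67 = 3×18 + 13. So 17^{67} ≡ 17^{13} ≡ 16 (mod 19)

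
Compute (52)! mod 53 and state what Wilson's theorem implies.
(52)! mod 53 = 52. Since this equals -1 mod 53, Wilson confirms 53 is prime.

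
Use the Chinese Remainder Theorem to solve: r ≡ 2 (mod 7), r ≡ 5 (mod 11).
M = 7 × 11 = 77. M₁ = 11, y₁ ≡ 2 (mod 7). M₂ = 7, y₂ ≡ 8 (mod 11). r = 2×11×2 + 5×7×8 ≡ 16 (mod 77)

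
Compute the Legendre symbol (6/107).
(6/107) = 6^{53} mod 107 = -1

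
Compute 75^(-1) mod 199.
Since 199 is prime, by Fermat 75^(-1) ≡ 75^{197} ≡ 69 mod 199. Verify: 75 × 69 = 5175 ≡ 1 mod 199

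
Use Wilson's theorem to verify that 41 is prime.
(40)! mod 41 = 40. Since this equals -1 mod 41, Wilson confirms 41 is prime.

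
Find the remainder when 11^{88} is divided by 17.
By Fermat: 11^{16} ≡ 1 (mod 17). 88 = 5×16 + 8. So 11^{88} ≡ 11^{8} ≡ 16 (mod 17)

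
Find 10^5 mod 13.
By repeated squaring mod 13: 10^{1}≡10, 10^{2}≡9, 10^{4}≡3. Then 10^{5} = 10^{4+1} ≡ 3 × 10 ≡ 4 mod 13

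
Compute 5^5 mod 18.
By repeated squaring mod 18: 5^{1}≡5, 5^{2}≡7, 5^{4}≡13. Then 5^{5} = 5^{4+1} ≡ 13 × 5 ≡ 11 mod 18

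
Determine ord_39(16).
Powers of 16 mod 39: 16^1≡16, 16^2≡22, 16^3≡1. ord_39(16) = 3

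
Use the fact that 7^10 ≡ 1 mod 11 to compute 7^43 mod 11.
By Fermat: 7^{10} ≡ 1 mod 11. 43 = 4×10 + 3. So 7^{43} ≡ 7^{3} ≡ 2 mod 11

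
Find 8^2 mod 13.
8^{2} = 64 ≡ 12 mod 13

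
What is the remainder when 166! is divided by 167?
By Wilson's theorem, (166)! ≡ -1 ≡ 166 mod 167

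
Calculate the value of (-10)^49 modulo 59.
By repeated squaring mod 59: (-10)^{1}≡49, (-10)^{2}≡41, (-10)^{4}≡29, (-10)^{8}≡15, (-10)^{16}≡48, (-10)^{32}≡3. Then (-10)^{49} = (-10)^{32+16+1} ≡ 3 × 48 × 49 ≡ 35 mod 59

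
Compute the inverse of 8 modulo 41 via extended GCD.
Extended GCD: 8(-5) + 41(1) = 1. So 8^(-1) ≡ -5 ≡ 36 mod 41. Verify: 8 × 36 = 288 ≡ 1 mod 41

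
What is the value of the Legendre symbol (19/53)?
(19/53) = 19^{26} mod 53 = -1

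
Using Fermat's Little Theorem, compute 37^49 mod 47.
By Fermat: 37^{46} ≡ 1 mod 47. So 37^{49} = 37^{46} · 37^{3} ≡ 37^{3} ≡ 34 mod 47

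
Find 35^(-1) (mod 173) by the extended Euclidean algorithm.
Extended GCD: 35(-84) + 173(17) = 1. So 35^(-1) ≡ -84 ≡ 89 (mod 173). Verify: 35 × 89 = 3115 ≡ 1 (mod 173)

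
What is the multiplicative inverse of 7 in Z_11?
Since 11 is prime, by Fermat 7^(-1) ≡ 7^{9} ≡ 8 (mod 11). Verify: 7 × 8 = 56 ≡ 1 (mod 11)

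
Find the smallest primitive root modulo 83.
g = 2. Powers: [2, 4, 8, 16, 32, 64, 45, 7, ...] generates all 82 non-zero residues.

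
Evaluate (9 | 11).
(9/11) = 9^{5} mod 11 = 1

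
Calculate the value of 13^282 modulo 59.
Using Fermat: 13^{58} ≡ 1 (mod 59). 282 ≡ 50 (mod 58). So 13^{282} ≡ 13^{50} ≡ 26 (mod 59)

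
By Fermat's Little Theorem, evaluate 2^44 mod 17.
By Fermat: 2^{16} ≡ 1 (mod 17). 44 = 2×16 + 12. So 2^{44} ≡ 2^{12} ≡ 16 (mod 17)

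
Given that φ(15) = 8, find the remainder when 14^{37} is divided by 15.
By Euler: 14^{8} ≡ 1 (mod 15) since gcd(14, 15) = 1. 37 = 4×8 + 5. So 14^{37} ≡ 14^{5} ≡ 14 (mod 15)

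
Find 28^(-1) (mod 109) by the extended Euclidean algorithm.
Extended GCD: 28(-35) + 109(9) = 1. So 28^(-1) ≡ -35 ≡ 74 (mod 109). Verify: 28 × 74 = 2072 ≡ 1 (mod 109)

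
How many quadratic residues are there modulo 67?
For prime 67, there are (p-1)/2 = (67-1)/2 = 33 quadratic residues (excluding 0).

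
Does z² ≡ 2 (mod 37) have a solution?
By Euler's criterion: 2^{18} ≡ 36 (mod 37). Since this equals -1 (≡ 36), 2 is not a QR.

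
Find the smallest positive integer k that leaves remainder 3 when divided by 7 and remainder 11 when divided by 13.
M = 7 × 13 = 91. M₁ = 13, y₁ ≡ 6 mod 7. M₂ = 7, y₂ ≡ 2 mod 13. k = 3×13×6 + 11×7×2 ≡ 24 mod 91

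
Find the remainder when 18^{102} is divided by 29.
By Fermat: 18^{28} ≡ 1 mod 29. 102 = 3×28 + 18. So 18^{102} ≡ 18^{18} ≡ 4 mod 29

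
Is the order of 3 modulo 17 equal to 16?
Powers of 3 mod 17: 3^1≡3, 3^2≡9, 3^3≡10, 3^4≡13, 3^5≡5, 3^6≡15, 3^7≡11, 3^8≡16, 3^9≡14, 3^10≡8, 3^11≡7, 3^12≡4, 3^13≡12, 3^14≡2, 3^15≡6, 3^16≡1. First k with 3^k≡1 is k=16. Yes, ord_17(3) = 16.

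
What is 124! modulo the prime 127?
(126)! = (124)! × (125) × (126) ≡ -1 (mod 127). So (124)! ≡ -1 × [(126)(125)]^(-1) ≡ 63 (mod 127)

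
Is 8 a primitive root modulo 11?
ord_11(8) divides 10. For each prime q|10: 8^{5}≡10, 8^{2}≡9, none ≡ 1. So 8 has order 10 and is a primitive root mod 11.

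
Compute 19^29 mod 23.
Using Fermat: 19^{22} ≡ 1 (mod 23). 29 ≡ 7 (mod 22). So 19^{29} ≡ 19^{7} ≡ 15 (mod 23)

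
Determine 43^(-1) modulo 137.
Since 137 is prime, by Fermat 43^(-1) ≡ 43^{135} ≡ 51 mod 137. Verify: 43 × 51 = 2193 ≡ 1 mod 137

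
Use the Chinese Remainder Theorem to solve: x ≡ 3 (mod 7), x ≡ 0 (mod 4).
M = 7 × 4 = 28. M₁ = 4, y₁ ≡ 2 (mod 7). M₂ = 7, y₂ ≡ 3 (mod 4). x = 3×4×2 + 0×7×3 ≡ 24 (mod 28)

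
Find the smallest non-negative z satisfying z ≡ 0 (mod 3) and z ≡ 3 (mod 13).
M = 3 × 13 = 39. M₁ = 13, y₁ ≡ 1 (mod 3). M₂ = 3, y₂ ≡ 9 (mod 13). z = 0×13×1 + 3×3×9 ≡ 3 (mod 39)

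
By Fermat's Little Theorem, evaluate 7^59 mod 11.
By Fermat: 7^{10} ≡ 1 (mod 11). 59 = 5×10 + 9. So 7^{59} ≡ 7^{9} ≡ 8 (mod 11)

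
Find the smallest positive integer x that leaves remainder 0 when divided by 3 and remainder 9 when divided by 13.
M = 3 × 13 = 39. M₁ = 13, y₁ ≡ 1 (mod 3). M₂ = 3, y₂ ≡ 9 (mod 13). x = 0×13×1 + 9×3×9 ≡ 9 (mod 39)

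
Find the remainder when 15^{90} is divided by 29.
By Fermat: 15^{28} ≡ 1 (mod 29). 90 = 3×28 + 6. So 15^{90} ≡ 15^{6} ≡ 5 (mod 29)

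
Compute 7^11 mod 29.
By repeated squaring (mod 29): 7^{1}≡7, 7^{2}≡20, 7^{4}≡23, 7^{8}≡7. Then 7^{11} = 7^{8+2+1} ≡ 7 × 20 × 7 ≡ 23 (mod 29)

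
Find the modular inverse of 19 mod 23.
Since 23 is prime, by Fermat 19^(-1) ≡ 19^{21} ≡ 17 mod 23. Verify: 19 × 17 = 323 ≡ 1 mod 23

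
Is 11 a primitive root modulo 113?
11^{56} ≡ 1 mod 113 and 56 < 112, so ord_113(11) = 56 ≠ 112 and 11 is not a primitive root.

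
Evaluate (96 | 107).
(96/107) = 96^{53} mod 107 = -1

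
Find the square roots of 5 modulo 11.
The square roots of 5 mod 11 are 4 and 7. Verify: 4² = 16 ≡ 5 mod 11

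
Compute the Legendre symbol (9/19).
(9/19) = 9^{9} mod 19 = 1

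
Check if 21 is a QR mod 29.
By Euler's criterion: 21^{14} ≡ 28 mod 29. Since this equals -1 (≡ 28), 21 is not a QR.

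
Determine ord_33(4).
Powers of 4 mod 33: 4^1≡4, 4^2≡16, 4^3≡31, 4^4≡25, 4^5≡1. ord_33(4) = 5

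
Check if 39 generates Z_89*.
39^{11} ≡ 1 (mod 89) and 11 < 88, so ord_89(39) = 11 ≠ 88 and 39 is not a primitive root.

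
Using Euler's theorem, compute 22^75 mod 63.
By Euler: 22^{36} ≡ 1 mod 63 since gcd(22, 63) = 1. 75 = 2×36 + 3. So 22^{75} ≡ 22^{3} ≡ 1 mod 63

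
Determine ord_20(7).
Powers of 7 mod 20: 7^1≡7, 7^2≡9, 7^3≡3, 7^4≡1. ord_20(7) = 4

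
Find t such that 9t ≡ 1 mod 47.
Since 47 is prime, by Fermat 9^(-1) ≡ 9^{45} ≡ 21 mod 47. Verify: 9 × 21 = 189 ≡ 1 mod 47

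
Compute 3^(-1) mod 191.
Since 191 is prime, by Fermat 3^(-1) ≡ 3^{189} ≡ 64 mod 191. Verify: 3 × 64 = 192 ≡ 1 mod 191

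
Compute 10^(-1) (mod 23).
Since 23 is prime, by Fermat 10^(-1) ≡ 10^{21} ≡ 7 (mod 23). Verify: 10 × 7 = 70 ≡ 1 (mod 23)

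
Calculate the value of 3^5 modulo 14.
By repeated squaring (mod 14): 3^{1}≡3, 3^{2}≡9, 3^{4}≡11. Then 3^{5} = 3^{4+1} ≡ 11 × 3 ≡ 5 (mod 14)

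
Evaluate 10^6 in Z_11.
By repeated squaring mod 11: 10^{1}≡10, 10^{2}≡1, 10^{4}≡1. Then 10^{6} = 10^{4+2} ≡ 1 × 1 ≡ 1 mod 11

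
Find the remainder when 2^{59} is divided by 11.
By Fermat: 2^{10} ≡ 1 mod 11. 59 = 5×10 + 9. So 2^{59} ≡ 2^{9} ≡ 6 mod 11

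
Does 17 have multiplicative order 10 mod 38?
Powers of 17 mod 38: 17^1≡17, 17^2≡23, 17^3≡11, 17^4≡35, 17^5≡25, 17^6≡7, 17^7≡5, 17^8≡9, 17^9≡1. Already 17^9≡1, so the order is 9 < 10. No, the actual order is 9.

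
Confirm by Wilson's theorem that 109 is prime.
(108)! mod 109 = 108. Since this equals -1 (mod 109), Wilson confirms 109 is prime.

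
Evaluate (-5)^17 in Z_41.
By repeated squaring (mod 41): (-5)^{1}≡36, (-5)^{2}≡25, (-5)^{4}≡10, (-5)^{8}≡18, (-5)^{16}≡37. Then (-5)^{17} = (-5)^{16+1} ≡ 37 × 36 ≡ 20 (mod 41)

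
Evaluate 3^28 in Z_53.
By repeated squaring mod 53: 3^{1}≡3, 3^{2}≡9, 3^{4}≡28, 3^{8}≡42, 3^{16}≡15. Then 3^{28} = 3^{16+8+4} ≡ 15 × 42 × 28 ≡ 44 mod 53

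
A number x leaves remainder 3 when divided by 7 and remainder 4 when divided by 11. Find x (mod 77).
M = 7 × 11 = 77. M₁ = 11, y₁ ≡ 2 (mod 7). M₂ = 7, y₂ ≡ 8 (mod 11). x = 3×11×2 + 4×7×8 ≡ 59 (mod 77)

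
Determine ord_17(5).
Powers of 5 mod 17: 5^1≡5, 5^2≡8, 5^3≡6, 5^4≡13, 5^5≡14, 5^6≡2, 5^7≡10, 5^8≡16, 5^9≡12, 5^10≡9, 5^11≡11, 5^12≡4, 5^13≡3, 5^14≡15, 5^15≡7, 5^16≡1. Order = 16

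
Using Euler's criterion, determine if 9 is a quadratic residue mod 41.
By Euler's criterion: 9^{20} ≡ 1 (mod 41). Since this equals 1, 9 is a QR.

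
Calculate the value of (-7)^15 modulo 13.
Using Fermat: (-7)^{12} ≡ 1 (mod 13). 15 ≡ 3 (mod 12). So (-7)^{15} ≡ (-7)^{3} ≡ 8 (mod 13)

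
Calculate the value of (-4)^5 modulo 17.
By repeated squaring mod 17: (-4)^{1}≡13, (-4)^{2}≡16, (-4)^{4}≡1. Then (-4)^{5} = (-4)^{4+1} ≡ 1 × 13 ≡ 13 mod 17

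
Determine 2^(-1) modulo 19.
Since 19 is prime, by Fermat 2^(-1) ≡ 2^{17} ≡ 10 mod 19. Verify: 2 × 10 = 20 ≡ 1 mod 19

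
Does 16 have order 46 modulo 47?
16^{23} ≡ 1 mod 47 and 23 < 46, so ord_47(16) = 23 ≠ 46 and 16 is not a primitive root.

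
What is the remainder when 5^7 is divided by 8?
By repeated squaring (mod 8): 5^{1}≡5, 5^{2}≡1, 5^{4}≡1. Then 5^{7} = 5^{4+2+1} ≡ 1 × 1 × 5 ≡ 5 (mod 8)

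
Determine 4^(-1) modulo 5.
Since 5 is prime, by Fermat 4^(-1) ≡ 4^{3} ≡ 4 (mod 5). Verify: 4 × 4 = 16 ≡ 1 (mod 5)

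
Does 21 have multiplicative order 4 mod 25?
Powers of 21 mod 25: 21^1≡21, 21^2≡16, 21^3≡11, 21^4≡6, 21^5≡1. 21^4≡6≢1, so ord ≠ 4. No, the actual order is 5.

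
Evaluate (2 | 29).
(2/29) = 2^{14} mod 29 = -1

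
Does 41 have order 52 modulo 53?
ord_53(41) divides 52. For each prime q|52: 41^{26}≡52, 41^{4}≡13, none ≡ 1. So 41 has order 52 and is a primitive root mod 53.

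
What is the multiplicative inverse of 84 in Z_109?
Since 109 is prime, by Fermat 84^(-1) ≡ 84^{107} ≡ 61 mod 109. Verify: 84 × 61 = 5124 ≡ 1 mod 109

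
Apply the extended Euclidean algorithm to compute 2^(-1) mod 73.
Extended GCD: 2(-36) + 73(1) = 1. So 2^(-1) ≡ -36 ≡ 37 (mod 73). Verify: 2 × 37 = 74 ≡ 1 (mod 73)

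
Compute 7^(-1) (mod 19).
Since 19 is prime, by Fermat 7^(-1) ≡ 7^{17} ≡ 11 (mod 19). Verify: 7 × 11 = 77 ≡ 1 (mod 19)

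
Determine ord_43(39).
Powers of 39 mod 43: 39^1≡39, 39^2≡16, 39^3≡22, 39^4≡41, 39^5≡8, 39^6≡11, 39^7≡42, 39^8≡4, 39^9≡27, 39^10≡21, 39^11≡2, 39^12≡35, 39^13≡32, 39^14≡1. So the order of 39 is 14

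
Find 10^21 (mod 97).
By repeated squaring (mod 97): 10^{1}≡10, 10^{2}≡3, 10^{4}≡9, 10^{8}≡81, 10^{16}≡62. Then 10^{21} = 10^{16+4+1} ≡ 62 × 9 × 10 ≡ 51 (mod 97)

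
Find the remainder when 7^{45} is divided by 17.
By Fermat: 7^{16} ≡ 1 (mod 17). 45 = 2×16 + 13. So 7^{45} ≡ 7^{13} ≡ 6 (mod 17)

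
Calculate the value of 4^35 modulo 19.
Using Fermat: 4^{18} ≡ 1 mod 19. 35 ≡ 17 mod 18. So 4^{35} ≡ 4^{17} ≡ 5 mod 19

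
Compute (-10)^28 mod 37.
By repeated squaring (mod 37): (-10)^{1}≡27, (-10)^{2}≡26, (-10)^{4}≡10, (-10)^{8}≡26, (-10)^{16}≡10. Then (-10)^{28} = (-10)^{16+8+4} ≡ 10 × 26 × 10 ≡ 10 (mod 37)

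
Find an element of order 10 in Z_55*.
4 has order 10 mod 55 since 4^{10} ≡ 1 mod 55 and no smaller power works.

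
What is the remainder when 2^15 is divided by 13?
Using Fermat: 2^{12} ≡ 1 (mod 13). 15 ≡ 3 (mod 12). So 2^{15} ≡ 2^{3} ≡ 8 (mod 13)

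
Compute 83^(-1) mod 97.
Since 97 is prime, by Fermat 83^(-1) ≡ 83^{95} ≡ 90 mod 97. Verify: 83 × 90 = 7470 ≡ 1 mod 97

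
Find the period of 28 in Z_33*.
Powers of 28 mod 33: 28^1≡28, 28^2≡25, 28^3≡7, 28^4≡31, 28^5≡10, 28^6≡16, 28^7≡19, 28^8≡4, 28^9≡13, 28^10≡1. Order = 10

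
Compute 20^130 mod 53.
Using Fermat: 20^{52} ≡ 1 mod 53. 130 ≡ 26 mod 52. So 20^{130} ≡ 20^{26} ≡ 52 mod 53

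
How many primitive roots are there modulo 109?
There are φ(109-1) = φ(108) = 36 primitive roots modulo 109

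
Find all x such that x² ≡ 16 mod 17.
The square roots of 16 mod 17 are 4 and 13. Verify: 4² = 16 ≡ 16 mod 17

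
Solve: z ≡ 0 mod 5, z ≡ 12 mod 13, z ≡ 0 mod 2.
M = 5 × 13 × 2 = 130. M₁ = 26, y₁ ≡ 1 mod 5. M₂ = 10, y₂ ≡ 4 mod 13. M₃ = 65, y₃ ≡ 1 mod 2. z = 0×26×1 + 12×10×4 + 0×65×1 ≡ 90 mod 130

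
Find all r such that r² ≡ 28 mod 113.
The square roots of 28 mod 113 are 49 and 64. Verify: 49² = 2401 ≡ 28 mod 113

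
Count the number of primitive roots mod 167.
A prime p has φ(p-1) primitive roots; here φ(166) = 82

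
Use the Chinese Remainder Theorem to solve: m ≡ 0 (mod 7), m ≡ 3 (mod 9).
M = 7 × 9 = 63. M₁ = 9, y₁ ≡ 4 (mod 7). M₂ = 7, y₂ ≡ 4 (mod 9). m = 0×9×4 + 3×7×4 ≡ 21 (mod 63)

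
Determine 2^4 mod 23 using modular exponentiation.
2^{4} = 16 ≡ 16 (mod 23)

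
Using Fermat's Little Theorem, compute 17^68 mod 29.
By Fermat: 17^{28} ≡ 1 mod 29. 68 = 2×28 + 12. So 17^{68} ≡ 17^{12} ≡ 1 mod 29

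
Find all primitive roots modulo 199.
There are φ(198) = 60 primitive roots mod 199: {3, 6, 15, 22, 30, 34, 38, 39, 41, 44, 48, 54, 68, 69, 71, 73, 75, 77, 84, 87, 95, 97, 99, 105, 108, 110, 113, 118, 119, 120, 127, 129, 133, 134, 142, 143, 146, 148, 149, 150, 152, 153, 154, 163, 164, 166, 167, 168, 170, 173, 176, 179, 183, 185, 186, 189, 190, 192, 195, 197}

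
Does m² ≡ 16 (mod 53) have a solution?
By Euler's criterion: 16^{26} ≡ 1 (mod 53). Since this equals 1, 16 is a QR.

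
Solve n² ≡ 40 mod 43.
The square roots of 40 mod 43 are 13 and 30. Verify: 13² = 169 ≡ 40 mod 43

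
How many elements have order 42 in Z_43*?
Number of primitive roots mod 43 = φ(p-1) = φ(42) = 12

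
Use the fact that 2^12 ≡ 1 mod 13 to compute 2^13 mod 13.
By Fermat: 2^{12} ≡ 1 mod 13. So 2^{13} = 2^{12} · 2^{1} ≡ 2^{1} ≡ 2 mod 13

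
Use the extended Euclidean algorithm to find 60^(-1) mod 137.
Extended GCD: 60(16) + 137(-7) = 1. So 60^(-1) ≡ 16 (mod 137). Verify: 60 × 16 = 960 ≡ 1 (mod 137)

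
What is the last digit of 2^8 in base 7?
Using Fermat: 2^{6} ≡ 1 mod 7. 8 ≡ 2 mod 6. So 2^{8} ≡ 2^{2} ≡ 4 mod 7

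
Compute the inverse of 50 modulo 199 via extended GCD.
Extended GCD: 50(4) + 199(-1) = 1. So 50^(-1) ≡ 4 mod 199. Verify: 50 × 4 = 200 ≡ 1 mod 199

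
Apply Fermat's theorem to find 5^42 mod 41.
By Fermat: 5^{40} ≡ 1 mod 41. So 5^{42} = 5^{40} · 5^{2} ≡ 5^{2} ≡ 25 mod 41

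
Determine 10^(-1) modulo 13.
Since 13 is prime, by Fermat 10^(-1) ≡ 10^{11} ≡ 4 mod 13. Verify: 10 × 4 = 40 ≡ 1 mod 13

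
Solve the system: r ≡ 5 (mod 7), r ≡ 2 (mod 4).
M = 7 × 4 = 28. M₁ = 4, y₁ ≡ 2 (mod 7). M₂ = 7, y₂ ≡ 3 (mod 4). r = 5×4×2 + 2×7×3 ≡ 26 (mod 28)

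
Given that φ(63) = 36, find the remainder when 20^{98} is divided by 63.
By Euler: 20^{36} ≡ 1 mod 63 since gcd(20, 63) = 1. 98 = 2×36 + 26. So 20^{98} ≡ 20^{26} ≡ 22 mod 63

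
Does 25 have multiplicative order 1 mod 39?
Powers of 25 mod 39: 25^1≡25, 25^2≡1. 25^1≡25≢1, so ord ≠ 1. No, the actual order is 2.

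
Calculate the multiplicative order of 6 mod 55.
Powers of 6 mod 55: 6^1≡6, 6^2≡36, 6^3≡51, 6^4≡31, 6^5≡21, 6^6≡16, 6^7≡41, 6^8≡26, 6^9≡46, 6^10≡1. So the order of 6 is 10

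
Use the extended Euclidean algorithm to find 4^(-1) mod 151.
Extended GCD: 4(38) + 151(-1) = 1. So 4^(-1) ≡ 38 (mod 151). Verify: 4 × 38 = 152 ≡ 1 (mod 151)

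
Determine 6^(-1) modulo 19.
Since 19 is prime, by Fermat 6^(-1) ≡ 6^{17} ≡ 16 (mod 19). Verify: 6 × 16 = 96 ≡ 1 (mod 19)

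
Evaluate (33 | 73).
(33/73) = 33^{36} mod 73 = -1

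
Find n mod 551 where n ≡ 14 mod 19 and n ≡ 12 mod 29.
M = 19 × 29 = 551. M₁ = 29, y₁ ≡ 2 mod 19. M₂ = 19, y₂ ≡ 26 mod 29. n = 14×29×2 + 12×19×26 ≡ 128 mod 551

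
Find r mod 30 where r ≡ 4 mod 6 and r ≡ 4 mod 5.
M = 6 × 5 = 30. M₁ = 5, y₁ ≡ 5 mod 6. M₂ = 6, y₂ ≡ 1 mod 5. r = 4×5×5 + 4×6×1 ≡ 4 mod 30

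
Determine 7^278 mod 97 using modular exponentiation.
Using Fermat: 7^{96} ≡ 1 (mod 97). 278 ≡ 86 (mod 96). So 7^{278} ≡ 7^{86} ≡ 32 (mod 97)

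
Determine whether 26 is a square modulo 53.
By Euler's criterion: 26^{26} ≡ 52 mod 53. Since this equals -1 (≡ 52), 26 is not a QR.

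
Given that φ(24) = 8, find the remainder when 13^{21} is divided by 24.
By Euler: 13^{8} ≡ 1 (mod 24) since gcd(13, 24) = 1. 21 = 2×8 + 5. So 13^{21} ≡ 13^{5} ≡ 13 (mod 24)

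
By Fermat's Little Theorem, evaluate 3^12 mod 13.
By Fermat's Little Theorem, 3^{12} ≡ 1 (mod 13) since 13 is prime and gcd(3, 13) = 1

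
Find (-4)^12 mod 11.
Using Fermat: (-4)^{10} ≡ 1 mod 11. 12 ≡ 2 mod 10. So (-4)^{12} ≡ (-4)^{2} ≡ 5 mod 11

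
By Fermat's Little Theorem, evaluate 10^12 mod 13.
By Fermat's Little Theorem, 10^{12} ≡ 1 mod 13 since 13 is prime and gcd(10, 13) = 1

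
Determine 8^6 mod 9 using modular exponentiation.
By repeated squaring (mod 9): 8^{1}≡8, 8^{2}≡1, 8^{4}≡1. Then 8^{6} = 8^{4+2} ≡ 1 × 1 ≡ 1 (mod 9)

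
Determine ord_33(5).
Powers of 5 mod 33: 5^1≡5, 5^2≡25, 5^3≡26, 5^4≡31, 5^5≡23, 5^6≡16, 5^7≡14, 5^8≡4, 5^9≡20, 5^10≡1. ord_33(5) = 10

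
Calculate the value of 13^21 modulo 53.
By repeated squaring (mod 53): 13^{1}≡13, 13^{2}≡10, 13^{4}≡47, 13^{8}≡36, 13^{16}≡24. Then 13^{21} = 13^{16+4+1} ≡ 24 × 47 × 13 ≡ 36 (mod 53)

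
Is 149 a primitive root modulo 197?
ord_197(149) divides 196. For each prime q|196: 149^{98}≡196, 149^{28}≡191, none ≡ 1. So 149 has order 196 and is a primitive root mod 197.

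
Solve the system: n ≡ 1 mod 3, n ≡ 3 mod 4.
M = 3 × 4 = 12. M₁ = 4, y₁ ≡ 1 mod 3. M₂ = 3, y₂ ≡ 3 mod 4. n = 1×4×1 + 3×3×3 ≡ 7 mod 12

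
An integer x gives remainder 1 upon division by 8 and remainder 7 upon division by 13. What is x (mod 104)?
M = 8 × 13 = 104. M₁ = 13, y₁ ≡ 5 (mod 8). M₂ = 8, y₂ ≡ 5 (mod 13). x = 1×13×5 + 7×8×5 ≡ 33 (mod 104)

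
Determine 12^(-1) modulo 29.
Since 29 is prime, by Fermat 12^(-1) ≡ 12^{27} ≡ 17 mod 29. Verify: 12 × 17 = 204 ≡ 1 mod 29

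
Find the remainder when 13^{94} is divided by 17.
By Fermat: 13^{16} ≡ 1 mod 17. 94 = 5×16 + 14. So 13^{94} ≡ 13^{14} ≡ 16 mod 17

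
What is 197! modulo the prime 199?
(198)! = (197)! × (198) ≡ -1 mod 199. So (197)! ≡ -1 × (198)^(-1) ≡ (-1)×(-1) = 1 mod 199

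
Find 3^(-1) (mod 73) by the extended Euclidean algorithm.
Extended GCD: 3(-24) + 73(1) = 1. So 3^(-1) ≡ -24 ≡ 49 (mod 73). Verify: 3 × 49 = 147 ≡ 1 (mod 73)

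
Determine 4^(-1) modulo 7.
Since 7 is prime, by Fermat 4^(-1) ≡ 4^{5} ≡ 2 (mod 7). Verify: 4 × 2 = 8 ≡ 1 (mod 7)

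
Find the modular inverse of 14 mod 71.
Since 71 is prime, by Fermat 14^(-1) ≡ 14^{69} ≡ 66 (mod 71). Verify: 14 × 66 = 924 ≡ 1 (mod 71)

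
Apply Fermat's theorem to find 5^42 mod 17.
By Fermat: 5^{16} ≡ 1 mod 17. 42 = 2×16 + 10. So 5^{42} ≡ 5^{10} ≡ 9 mod 17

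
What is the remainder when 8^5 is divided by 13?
By repeated squaring (mod 13): 8^{1}≡8, 8^{2}≡12, 8^{4}≡1. Then 8^{5} = 8^{4+1} ≡ 1 × 8 ≡ 8 (mod 13)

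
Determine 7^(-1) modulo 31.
Since 31 is prime, by Fermat 7^(-1) ≡ 7^{29} ≡ 9 mod 31. Verify: 7 × 9 = 63 ≡ 1 mod 31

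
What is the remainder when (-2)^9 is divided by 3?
Using Fermat: (-2)^{2} ≡ 1 mod 3. 9 ≡ 1 mod 2. So (-2)^{9} ≡ (-2)^{1} ≡ 1 mod 3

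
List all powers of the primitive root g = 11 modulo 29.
11^1, 11^2, ..., 11^{28} mod 29: [11, 5, 26, 25, 14, 9, 12, 16, 2, 22, 10, 23, 21, 28, 18, 24, 3, 4, 15, 20, 17, 13, 27, 7, 19, 6, 8, 1]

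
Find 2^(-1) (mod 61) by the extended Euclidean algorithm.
Extended GCD: 2(-30) + 61(1) = 1. So 2^(-1) ≡ -30 ≡ 31 (mod 61). Verify: 2 × 31 = 62 ≡ 1 (mod 61)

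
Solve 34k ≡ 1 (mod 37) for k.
Since 37 is prime, by Fermat 34^(-1) ≡ 34^{35} ≡ 12 (mod 37). Verify: 34 × 12 = 408 ≡ 1 (mod 37)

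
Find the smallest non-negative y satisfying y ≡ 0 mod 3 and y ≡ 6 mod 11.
M = 3 × 11 = 33. M₁ = 11, y₁ ≡ 2 mod 3. M₂ = 3, y₂ ≡ 4 mod 11. y = 0×11×2 + 6×3×4 ≡ 6 mod 33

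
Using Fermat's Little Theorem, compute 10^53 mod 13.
By Fermat: 10^{12} ≡ 1 mod 13. 53 = 4×12 + 5. So 10^{53} ≡ 10^{5} ≡ 4 mod 13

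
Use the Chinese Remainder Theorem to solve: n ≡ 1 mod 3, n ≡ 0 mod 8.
M = 3 × 8 = 24. M₁ = 8, y₁ ≡ 2 mod 3. M₂ = 3, y₂ ≡ 3 mod 8. n = 1×8×2 + 0×3×3 ≡ 16 mod 24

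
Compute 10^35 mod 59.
By repeated squaring (mod 59): 10^{1}≡10, 10^{2}≡41, 10^{4}≡29, 10^{8}≡15, 10^{16}≡48, 10^{32}≡3. Then 10^{35} = 10^{32+2+1} ≡ 3 × 41 × 10 ≡ 50 (mod 59)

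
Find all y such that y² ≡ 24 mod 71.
The square roots of 24 mod 71 are 38 and 33. Verify: 38² = 1444 ≡ 24 mod 71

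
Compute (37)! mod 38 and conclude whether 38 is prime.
(37)! mod 38 = 0. Since 0 ≢ -1 (mod 38), 38 is not prime.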